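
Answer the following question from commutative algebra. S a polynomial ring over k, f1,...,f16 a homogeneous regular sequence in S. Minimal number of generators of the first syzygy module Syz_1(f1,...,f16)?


Regular sequence => Koszul complex is the minimal free resolution.
Syz_1 minimally generated by Koszul relations f_i*e_j - f_j*e_i (i<j): mu(Syz_1) = beta_2 = C(m,2) = m(m-1)/2
m=16
16*15/2 = 120


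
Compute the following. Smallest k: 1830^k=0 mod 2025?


1830^k mod 2025:
k=1: 1830
k=2: 1575
k=3: 675
k=4: 0
First zero at k = 4


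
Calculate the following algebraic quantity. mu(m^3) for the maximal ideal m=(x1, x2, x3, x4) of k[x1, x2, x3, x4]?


Graded Nakayama: mu(m^d) = dim_k (m^d/m^(d+1)) = #degree-3 monomials in 4 vars
C(n+d-1,d)=C(6,3)=20


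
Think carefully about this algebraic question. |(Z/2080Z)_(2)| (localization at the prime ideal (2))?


2-primary part: 2080=2^5*65
Size=2^5=32


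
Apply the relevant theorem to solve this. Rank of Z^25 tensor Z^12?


rank(M(x)N) = rank(M)*rank(N)
25*12 = 300


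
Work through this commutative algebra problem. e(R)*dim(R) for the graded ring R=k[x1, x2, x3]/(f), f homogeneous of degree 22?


e(R)=deg(f)=22, dim(R)=3-1=2
e*dim=22*2=44


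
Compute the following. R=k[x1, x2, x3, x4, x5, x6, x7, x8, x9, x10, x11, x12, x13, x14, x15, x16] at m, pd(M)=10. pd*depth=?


pd+depth=16
depth=16-10=6
pd*depth=10*6=60


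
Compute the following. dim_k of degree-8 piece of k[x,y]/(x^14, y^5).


k[x,y], I = (x^14, y^5), d = 8
Need i < 14 and d-i < 5.
Range: 4 <= i <= 8.
H(8) = 5


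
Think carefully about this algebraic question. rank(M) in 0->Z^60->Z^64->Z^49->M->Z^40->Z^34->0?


Alt sum=0:
(-1)^0*60 + (-1)^1*64 + (-1)^2*49 + (-1)^3*? + (-1)^4*40 + (-1)^5*34=0
rank(M)=51


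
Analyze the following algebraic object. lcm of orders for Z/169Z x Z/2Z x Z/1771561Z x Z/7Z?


Exponent = lcm of the cyclic orders; pairwise coprime => product.
13^2*2^1*11^6*7^1=169*2*1771561*7=4191513326


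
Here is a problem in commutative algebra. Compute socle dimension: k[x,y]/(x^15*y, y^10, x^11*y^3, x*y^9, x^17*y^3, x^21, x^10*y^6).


Socle = ann(m) = span of standard monomials u with x*u, y*u in I (staircase corners).
Redundant generators: x^17*y^3
Minimal generators: x^21, x^15*y, x^11*y^3, x^10*y^6, x*y^9, y^10
Corners: y^9, x^9y^8, x^10y^5, x^14y^2, x^20
Socle dim=5


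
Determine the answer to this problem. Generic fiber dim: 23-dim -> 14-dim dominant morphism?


dim(fiber)=dim(X)-dim(Y)=23-14=9


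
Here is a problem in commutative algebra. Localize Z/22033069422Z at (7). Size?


7-primary part: 22033069422=7^10*78
Size=7^10=282475249


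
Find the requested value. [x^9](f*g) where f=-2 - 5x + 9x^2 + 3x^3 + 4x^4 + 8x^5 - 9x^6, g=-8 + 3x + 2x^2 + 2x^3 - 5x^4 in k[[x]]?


[x^9] = sum a_i*b_j, i+j=9
  8*-5=-40
  -9*2=-18
Sum=-58


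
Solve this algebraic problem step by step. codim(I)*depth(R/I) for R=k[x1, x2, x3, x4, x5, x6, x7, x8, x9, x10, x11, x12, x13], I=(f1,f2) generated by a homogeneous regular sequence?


codim=2, depth=dim(R/I)=13-2=11
Product=2*11=22


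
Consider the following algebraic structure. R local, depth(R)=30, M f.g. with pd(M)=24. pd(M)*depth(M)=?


pd+depth=30
depth=30-24=6
pd*depth=24*6=144


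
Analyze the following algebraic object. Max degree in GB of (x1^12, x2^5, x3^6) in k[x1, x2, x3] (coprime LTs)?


Pure powers, coprime LTs => already GB.
Degrees: 12, 5, 6
Max=12


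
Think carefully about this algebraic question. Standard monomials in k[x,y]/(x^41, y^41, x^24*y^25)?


k[x,y]/I, I = (x^41, y^41, x^24*y^25)
Rect: 41x41=1681. Corner: (41-24)x(41-25)=272.
dim = 1681-272 = 1409


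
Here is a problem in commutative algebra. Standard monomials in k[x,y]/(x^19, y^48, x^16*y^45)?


k[x,y]/I, I = (x^19, y^48, x^16*y^45)
Rect: 19x48=912. Corner: (19-16)x(48-45)=9.
dim = 912-9 = 903


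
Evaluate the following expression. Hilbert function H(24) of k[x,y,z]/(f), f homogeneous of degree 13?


C(26,2)-C(13,2)=325-78=247


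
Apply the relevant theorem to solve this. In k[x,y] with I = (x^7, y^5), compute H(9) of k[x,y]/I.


k[x,y], I = (x^7, y^5), d = 9
Need i < 7 and d-i < 5.
Range: 5 <= i <= 6.
H(9) = 2


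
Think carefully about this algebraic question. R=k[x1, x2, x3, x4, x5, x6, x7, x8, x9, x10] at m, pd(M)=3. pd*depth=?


pd+depth=10
depth=10-3=7
pd*depth=3*7=21


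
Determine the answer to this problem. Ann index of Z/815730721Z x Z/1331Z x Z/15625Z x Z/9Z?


Exponent = lcm of the cyclic orders; pairwise coprime => product.
13^8*11^3*5^6*3^2=815730721*1331*15625*9=152681848544671875


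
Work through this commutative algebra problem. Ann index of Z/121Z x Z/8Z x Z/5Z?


Exponent = lcm of the cyclic orders; pairwise coprime => product.
11^2*2^3*5^1=121*8*5=4840


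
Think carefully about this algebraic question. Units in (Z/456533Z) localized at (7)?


Local ring = Z/343Z.
phi(343) = 7^2*(7-1) = 294


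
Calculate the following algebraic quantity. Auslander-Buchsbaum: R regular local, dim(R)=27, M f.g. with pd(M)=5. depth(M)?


pd+depth=depth(R)=27
depth=27-5=22


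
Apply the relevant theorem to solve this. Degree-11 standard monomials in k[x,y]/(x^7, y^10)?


k[x,y], I = (x^7, y^10), d = 11
Need i < 7 and d-i < 10.
Range: 2 <= i <= 6.
H(11) = 5


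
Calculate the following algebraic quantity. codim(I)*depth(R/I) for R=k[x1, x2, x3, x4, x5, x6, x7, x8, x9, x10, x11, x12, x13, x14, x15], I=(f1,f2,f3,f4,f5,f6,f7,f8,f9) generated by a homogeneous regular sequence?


codim=9, depth=dim(R/I)=15-9=6
Product=9*6=54


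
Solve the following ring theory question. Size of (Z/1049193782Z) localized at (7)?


7-primary part: 1049193782=7^9*26
Size=7^9=40353607


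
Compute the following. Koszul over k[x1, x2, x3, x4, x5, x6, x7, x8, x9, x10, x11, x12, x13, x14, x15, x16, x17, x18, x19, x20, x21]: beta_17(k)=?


C(n,i)=C(21,17)=5985


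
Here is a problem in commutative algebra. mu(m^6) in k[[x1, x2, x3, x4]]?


C(n+d-1,d)=C(9,6)=84


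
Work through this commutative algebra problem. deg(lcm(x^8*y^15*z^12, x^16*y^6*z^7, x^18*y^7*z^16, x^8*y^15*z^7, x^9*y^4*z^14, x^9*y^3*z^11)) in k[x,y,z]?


lcm = componentwise max:
x: max(8,16,18,8,9,9)=18
y: max(15,6,7,15,4,3)=15
z: max(12,7,16,7,14,11)=16
Total=18+15+16=49


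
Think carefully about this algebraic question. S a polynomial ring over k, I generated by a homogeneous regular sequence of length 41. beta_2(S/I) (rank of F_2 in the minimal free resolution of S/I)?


Regular sequence => Koszul complex is the minimal free resolution.
Syz_1 minimally generated by Koszul relations f_i*e_j - f_j*e_i (i<j): mu(Syz_1) = beta_2 = C(m,2) = m(m-1)/2
m=41
41*40/2 = 820


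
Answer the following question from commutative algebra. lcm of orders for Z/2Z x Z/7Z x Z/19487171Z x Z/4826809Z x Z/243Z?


Exponent = lcm of the cyclic orders; pairwise coprime => product.
2^1*7^1*11^7*13^6*3^5=2*7*19487171*4826809*243=319995019753687278


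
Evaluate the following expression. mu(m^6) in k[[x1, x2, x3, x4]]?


C(n+d-1,d)=C(9,6)=84


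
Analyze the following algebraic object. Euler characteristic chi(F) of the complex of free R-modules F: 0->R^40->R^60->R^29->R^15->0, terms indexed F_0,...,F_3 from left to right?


chi = sum (-1)^i * rank:
(-1)^0*40=40
(-1)^1*60=-60
(-1)^2*29=29
(-1)^3*15=-15
chi=-6


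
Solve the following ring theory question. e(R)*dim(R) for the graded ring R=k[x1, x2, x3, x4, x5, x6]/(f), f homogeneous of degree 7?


e(R)=deg(f)=7, dim(R)=6-1=5
e*dim=7*5=35


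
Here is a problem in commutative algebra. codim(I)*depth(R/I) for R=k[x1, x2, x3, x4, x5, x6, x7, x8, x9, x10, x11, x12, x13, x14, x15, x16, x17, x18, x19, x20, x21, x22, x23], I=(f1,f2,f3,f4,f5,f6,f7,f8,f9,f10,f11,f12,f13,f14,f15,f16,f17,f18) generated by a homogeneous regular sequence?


codim=18, depth=dim(R/I)=23-18=5
Product=18*5=90


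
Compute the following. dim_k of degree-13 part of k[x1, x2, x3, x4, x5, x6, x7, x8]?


C(d+n-1,n-1)=C(20,7)=77520


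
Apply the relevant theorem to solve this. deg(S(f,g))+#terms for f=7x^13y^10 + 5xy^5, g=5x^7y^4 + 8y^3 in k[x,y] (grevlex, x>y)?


LT(f)=7x^13y^10, LT(g)=5x^7y^4
lcm(LM)=x^13y^10
S(f,g) (scaled by 35 to clear denominators) = 5*f - 7x^6y^6*g = -56x^6y^9 + 25xy^5
2 terms, deg 15.
15+2=17


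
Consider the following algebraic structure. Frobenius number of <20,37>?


gcd(20,37)=1 => F=ab-a-b=20*37-20-37=740-57=683


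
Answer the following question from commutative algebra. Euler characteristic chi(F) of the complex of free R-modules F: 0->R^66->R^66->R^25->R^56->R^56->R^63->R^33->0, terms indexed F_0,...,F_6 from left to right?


chi = sum (-1)^i * rank:
(-1)^0*66=66
(-1)^1*66=-66
(-1)^2*25=25
(-1)^3*56=-56
(-1)^4*56=56
(-1)^5*63=-63
(-1)^6*33=33
chi=-5


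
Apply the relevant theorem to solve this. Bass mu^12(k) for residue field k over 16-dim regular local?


C(n,i)=C(16,12)=1820


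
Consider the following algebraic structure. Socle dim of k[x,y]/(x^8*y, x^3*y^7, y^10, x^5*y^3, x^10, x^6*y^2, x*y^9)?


Socle = ann(m) = span of standard monomials u with x*u, y*u in I (staircase corners).
Minimal generators: x^10, x^8*y, x^6*y^2, x^5*y^3, x^3*y^7, x*y^9, y^10
Corners: y^9, x^2y^8, x^4y^6, x^5y^2, x^7y, x^9
Socle dim=6


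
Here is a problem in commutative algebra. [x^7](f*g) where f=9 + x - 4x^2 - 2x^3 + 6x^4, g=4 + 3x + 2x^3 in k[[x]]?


[x^7] = sum a_i*b_j, i+j=7
  6*2=12
Sum=12


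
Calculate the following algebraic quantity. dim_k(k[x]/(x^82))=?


Basis: 1,x,...,x^81
dim=82


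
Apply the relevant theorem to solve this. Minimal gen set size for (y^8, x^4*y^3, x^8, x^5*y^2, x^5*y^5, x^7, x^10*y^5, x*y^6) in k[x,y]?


Remove redundant (divisible by others).
x^5*y^5 redundant.
x^8 redundant.
x^10*y^5 redundant.
Min: x^7, x^5*y^2, x^4*y^3, x*y^6, y^8
Count=5


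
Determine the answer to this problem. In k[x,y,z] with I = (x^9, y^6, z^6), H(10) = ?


Need i<9, j<6, k<6 with i+j+k=10.
For each i, j ranges over max(0,10-i-5)..min(5,10-i):
  i=0: j in [5,5] -> 1
  i=1: j in [4,5] -> 2
  i=2: j in [3,5] -> 3
  i=3: j in [2,5] -> 4
  i=4: j in [1,5] -> 5
  i=5: j in [0,5] -> 6
  i=6: j in [0,4] -> 5
  i=7: j in [0,3] -> 4
  i=8: j in [0,2] -> 3
H(10) = 1+2+3+4+5+6+5+4+3 = 33


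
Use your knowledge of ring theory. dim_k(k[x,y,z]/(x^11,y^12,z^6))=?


Basis: x^iy^jz^k, i<11,j<12,k<6
11*12*6=792


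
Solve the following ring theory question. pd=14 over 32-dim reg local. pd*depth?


pd+depth=32
depth=32-14=18
pd*depth=14*18=252


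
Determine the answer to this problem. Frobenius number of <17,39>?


gcd(17,39)=1 => F=ab-a-b=17*39-17-39=663-56=607


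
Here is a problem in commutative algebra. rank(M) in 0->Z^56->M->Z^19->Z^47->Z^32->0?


Alt sum=0:
(-1)^0*56 + (-1)^1*? + (-1)^2*19 + (-1)^3*47 + (-1)^4*32=0
rank(M)=60


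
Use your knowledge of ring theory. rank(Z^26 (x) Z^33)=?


rank(M(x)N) = rank(M)*rank(N)
26*33 = 858


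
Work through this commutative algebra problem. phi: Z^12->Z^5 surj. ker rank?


rank(ker) = 12-5 = 7


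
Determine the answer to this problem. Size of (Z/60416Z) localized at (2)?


2-primary part: 60416=2^10*59
Size=2^10=1024


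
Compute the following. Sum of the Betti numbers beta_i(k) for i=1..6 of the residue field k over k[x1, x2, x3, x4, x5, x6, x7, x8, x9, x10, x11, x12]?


Koszul resolution: beta_i(k)=C(n,i), n=12
C(12,1)=12, C(12,2)=66, C(12,3)=220, C(12,4)=495, C(12,5)=792, C(12,6)=924
Sum=2509


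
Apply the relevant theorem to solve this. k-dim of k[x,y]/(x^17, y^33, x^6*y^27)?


k[x,y]/I, I = (x^17, y^33, x^6*y^27)
Rect: 17x33=561. Corner: (17-6)x(33-27)=66.
dim = 561-66 = 495


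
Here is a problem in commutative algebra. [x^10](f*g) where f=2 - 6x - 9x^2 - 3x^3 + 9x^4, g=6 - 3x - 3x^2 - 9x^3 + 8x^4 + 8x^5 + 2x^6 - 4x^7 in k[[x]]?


[x^10] = sum a_i*b_j, i+j=10
  -3*-4=12
  9*2=18
Sum=30


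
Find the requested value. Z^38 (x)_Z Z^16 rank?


rank(M(x)N) = rank(M)*rank(N)
38*16 = 608


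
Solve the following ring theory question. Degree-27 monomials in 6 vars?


C(d+n-1,n-1)=C(32,5)=201376


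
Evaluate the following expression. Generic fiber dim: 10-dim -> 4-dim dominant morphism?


dim(fiber)=dim(X)-dim(Y)=10-4=6


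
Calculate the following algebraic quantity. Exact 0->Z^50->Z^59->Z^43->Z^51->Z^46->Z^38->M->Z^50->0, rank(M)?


Alt sum=0:
(-1)^0*50 + (-1)^1*59 + (-1)^2*43 + (-1)^3*51 + (-1)^4*46 + (-1)^5*38 + (-1)^6*? + (-1)^7*50=0
rank(M)=59


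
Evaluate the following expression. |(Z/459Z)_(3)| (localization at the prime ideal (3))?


3-primary part: 459=3^3*17
Size=3^3=27


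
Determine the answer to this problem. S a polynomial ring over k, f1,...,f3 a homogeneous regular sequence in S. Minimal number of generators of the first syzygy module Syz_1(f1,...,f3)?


Regular sequence => Koszul complex is the minimal free resolution.
Syz_1 minimally generated by Koszul relations f_i*e_j - f_j*e_i (i<j): mu(Syz_1) = beta_2 = C(m,2) = m(m-1)/2
m=3
3*2/2 = 3


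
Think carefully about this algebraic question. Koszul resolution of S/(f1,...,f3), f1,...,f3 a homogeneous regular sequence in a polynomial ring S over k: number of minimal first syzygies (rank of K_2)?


Regular sequence => Koszul complex is the minimal free resolution.
Syz_1 minimally generated by Koszul relations f_i*e_j - f_j*e_i (i<j): mu(Syz_1) = beta_2 = C(m,2) = m(m-1)/2
m=3
3*2/2 = 3


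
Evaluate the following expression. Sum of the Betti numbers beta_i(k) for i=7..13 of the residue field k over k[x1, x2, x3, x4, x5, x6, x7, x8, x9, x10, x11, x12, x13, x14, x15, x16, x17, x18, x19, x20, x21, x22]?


Koszul resolution: beta_i(k)=C(n,i), n=22
C(22,7)=170544, C(22,8)=319770, C(22,9)=497420, C(22,10)=646646, C(22,11)=705432, C(22,12)=646646, C(22,13)=497420
Sum=3483878


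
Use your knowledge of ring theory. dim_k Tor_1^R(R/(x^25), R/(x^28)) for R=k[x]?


Tor_1(R/I,R/J)=(I cap J)/IJ=(x^28)/(x^53)
dim=53-28=min(25,28)=25


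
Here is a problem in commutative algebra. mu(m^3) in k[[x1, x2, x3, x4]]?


C(n+d-1,d)=C(6,3)=20


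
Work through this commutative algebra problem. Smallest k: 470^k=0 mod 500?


470^k mod 500:
k=1: 470
k=2: 400
k=3: 0
First zero at k = 3


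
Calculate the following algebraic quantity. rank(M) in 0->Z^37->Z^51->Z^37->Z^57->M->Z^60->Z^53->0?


Alt sum=0:
(-1)^0*37 + (-1)^1*51 + (-1)^2*37 + (-1)^3*57 + (-1)^4*? + (-1)^5*60 + (-1)^6*53=0
rank(M)=41


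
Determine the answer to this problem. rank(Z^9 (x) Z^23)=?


rank(M(x)N) = rank(M)*rank(N)
9*23 = 207


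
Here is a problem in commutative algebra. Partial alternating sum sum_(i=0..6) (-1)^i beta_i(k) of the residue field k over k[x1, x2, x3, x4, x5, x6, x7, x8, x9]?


Koszul resolution: beta_i(k)=C(n,i), n=9
sum_(i=0..p) (-1)^i C(n,i) = (-1)^p C(n-1,p)
(-1)^6*C(8,6) = (-1)^6*28 = 28


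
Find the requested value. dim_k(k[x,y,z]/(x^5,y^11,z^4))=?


Basis: x^iy^jz^k, i<5,j<11,k<4
5*11*4=220


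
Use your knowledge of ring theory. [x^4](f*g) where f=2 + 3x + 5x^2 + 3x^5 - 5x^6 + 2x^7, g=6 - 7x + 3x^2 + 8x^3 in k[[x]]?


[x^4] = sum a_i*b_j, i+j=4
  3*8=24
  5*3=15
Sum=39


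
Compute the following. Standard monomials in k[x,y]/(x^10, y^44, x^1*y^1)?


k[x,y]/I, I = (x^10, y^44, x^1*y^1)
Rect: 10x44=440. Corner: (10-1)x(44-1)=387.
dim = 440-387 = 53


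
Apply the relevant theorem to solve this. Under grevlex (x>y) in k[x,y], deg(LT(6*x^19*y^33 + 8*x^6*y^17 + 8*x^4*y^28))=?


LT: 6*x^19*y^33
deg_x=19, deg_y=33
Total=19+33=52


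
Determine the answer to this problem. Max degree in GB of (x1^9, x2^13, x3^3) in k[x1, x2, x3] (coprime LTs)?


Pure powers, coprime LTs => already GB.
Degrees: 9, 13, 3
Max=13


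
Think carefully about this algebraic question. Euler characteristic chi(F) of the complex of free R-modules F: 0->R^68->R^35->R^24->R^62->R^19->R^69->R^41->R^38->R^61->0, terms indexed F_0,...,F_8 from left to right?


chi = sum (-1)^i * rank:
(-1)^0*68=68
(-1)^1*35=-35
(-1)^2*24=24
(-1)^3*62=-62
(-1)^4*19=19
(-1)^5*69=-69
(-1)^6*41=41
(-1)^7*38=-38
(-1)^8*61=61
chi=9


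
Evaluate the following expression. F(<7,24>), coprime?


gcd(7,24)=1 => F=ab-a-b=7*24-7-24=168-31=137


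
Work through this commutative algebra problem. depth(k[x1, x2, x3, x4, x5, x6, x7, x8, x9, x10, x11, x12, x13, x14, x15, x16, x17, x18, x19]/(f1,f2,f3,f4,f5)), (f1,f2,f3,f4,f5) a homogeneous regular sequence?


depth(R)=19
depth(R/I)=19-5=14


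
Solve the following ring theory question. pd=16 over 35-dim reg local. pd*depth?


pd+depth=35
depth=35-16=19
pd*depth=16*19=304


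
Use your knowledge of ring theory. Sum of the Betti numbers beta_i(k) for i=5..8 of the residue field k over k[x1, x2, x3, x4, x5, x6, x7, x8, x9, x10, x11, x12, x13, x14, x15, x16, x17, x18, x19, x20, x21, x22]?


Koszul resolution: beta_i(k)=C(n,i), n=22
C(22,5)=26334, C(22,6)=74613, C(22,7)=170544, C(22,8)=319770
Sum=591261


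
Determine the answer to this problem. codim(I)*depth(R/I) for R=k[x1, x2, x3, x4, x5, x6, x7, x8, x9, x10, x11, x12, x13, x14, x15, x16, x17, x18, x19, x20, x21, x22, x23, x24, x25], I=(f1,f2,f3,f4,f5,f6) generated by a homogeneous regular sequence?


codim=6, depth=dim(R/I)=25-6=19
Product=6*19=114


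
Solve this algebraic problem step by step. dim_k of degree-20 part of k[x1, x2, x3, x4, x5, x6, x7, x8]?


C(d+n-1,n-1)=C(27,7)=888030


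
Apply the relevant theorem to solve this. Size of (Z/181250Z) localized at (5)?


5-primary part: 181250=5^5*58
Size=5^5=3125


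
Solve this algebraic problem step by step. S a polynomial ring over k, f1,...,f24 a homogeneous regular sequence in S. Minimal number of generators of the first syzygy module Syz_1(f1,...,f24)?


Regular sequence => Koszul complex is the minimal free resolution.
Syz_1 minimally generated by Koszul relations f_i*e_j - f_j*e_i (i<j): mu(Syz_1) = beta_2 = C(m,2) = m(m-1)/2
m=24
24*23/2 = 276


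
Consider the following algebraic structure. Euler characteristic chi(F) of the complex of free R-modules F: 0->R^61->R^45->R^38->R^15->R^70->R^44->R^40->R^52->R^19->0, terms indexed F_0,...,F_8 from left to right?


chi = sum (-1)^i * rank:
(-1)^0*61=61
(-1)^1*45=-45
(-1)^2*38=38
(-1)^3*15=-15
(-1)^4*70=70
(-1)^5*44=-44
(-1)^6*40=40
(-1)^7*52=-52
(-1)^8*19=19
chi=72


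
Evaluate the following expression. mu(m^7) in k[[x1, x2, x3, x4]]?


C(n+d-1,d)=C(10,7)=120


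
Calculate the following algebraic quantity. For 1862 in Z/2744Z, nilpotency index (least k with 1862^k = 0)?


1862^k mod 2744:
k=1: 1862
k=2: 1372
k=3: 0
First zero at k = 3


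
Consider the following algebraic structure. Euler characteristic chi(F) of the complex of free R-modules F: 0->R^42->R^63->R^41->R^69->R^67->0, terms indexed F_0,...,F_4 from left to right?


chi = sum (-1)^i * rank:
(-1)^0*42=42
(-1)^1*63=-63
(-1)^2*41=41
(-1)^3*69=-69
(-1)^4*67=67
chi=18


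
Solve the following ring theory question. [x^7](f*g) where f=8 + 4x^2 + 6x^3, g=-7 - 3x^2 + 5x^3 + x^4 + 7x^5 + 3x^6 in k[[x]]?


[x^7] = sum a_i*b_j, i+j=7
  4*7=28
  6*1=6
Sum=34


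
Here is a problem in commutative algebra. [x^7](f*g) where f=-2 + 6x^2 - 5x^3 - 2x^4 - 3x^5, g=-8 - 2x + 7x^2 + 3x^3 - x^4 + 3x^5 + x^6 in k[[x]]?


[x^7] = sum a_i*b_j, i+j=7
  6*3=18
  -5*-1=5
  -2*3=-6
  -3*7=-21
Sum=-4


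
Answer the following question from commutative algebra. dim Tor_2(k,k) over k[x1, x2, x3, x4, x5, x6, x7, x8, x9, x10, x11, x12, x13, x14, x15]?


Koszul: C(n,i)=C(15,2)=105


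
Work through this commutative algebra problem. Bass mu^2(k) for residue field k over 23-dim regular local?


C(n,i)=C(23,2)=253


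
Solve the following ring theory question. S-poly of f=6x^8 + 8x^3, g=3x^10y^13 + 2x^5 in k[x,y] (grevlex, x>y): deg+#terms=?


LT(f)=6x^8, LT(g)=3x^10y^13
lcm(LM)=x^10y^13
S(f,g) (scaled by 18 to clear denominators) = 3x^2y^13*f - 6*g = 24x^5y^13 - 12x^5
2 terms, deg 18.
18+2=20


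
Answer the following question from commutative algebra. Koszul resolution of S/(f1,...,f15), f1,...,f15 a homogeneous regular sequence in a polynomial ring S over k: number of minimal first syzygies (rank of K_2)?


Regular sequence => Koszul complex is the minimal free resolution.
Syz_1 minimally generated by Koszul relations f_i*e_j - f_j*e_i (i<j): mu(Syz_1) = beta_2 = C(m,2) = m(m-1)/2
m=15
15*14/2 = 105


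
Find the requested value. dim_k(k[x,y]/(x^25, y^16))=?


Basis: x^i*y^j, i<25, j<16
25*16=400


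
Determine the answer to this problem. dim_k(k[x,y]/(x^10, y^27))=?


Basis: x^i*y^j, i<10, j<27
10*27=270


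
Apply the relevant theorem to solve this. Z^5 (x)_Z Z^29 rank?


rank(M(x)N) = rank(M)*rank(N)
5*29 = 145


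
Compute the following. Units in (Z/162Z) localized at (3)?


Local ring = Z/81Z.
phi(81) = 3^3*(3-1) = 54


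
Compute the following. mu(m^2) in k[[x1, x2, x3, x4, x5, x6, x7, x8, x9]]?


C(n+d-1,d)=C(10,2)=45


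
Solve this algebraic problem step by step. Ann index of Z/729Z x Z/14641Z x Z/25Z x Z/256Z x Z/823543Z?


Exponent = lcm of the cyclic orders; pairwise coprime => product.
3^6*11^4*5^2*2^8*7^7=729*14641*25*256*823543=56255439634732800


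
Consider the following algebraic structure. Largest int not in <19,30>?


gcd(19,30)=1 => F=ab-a-b=19*30-19-30=570-49=521


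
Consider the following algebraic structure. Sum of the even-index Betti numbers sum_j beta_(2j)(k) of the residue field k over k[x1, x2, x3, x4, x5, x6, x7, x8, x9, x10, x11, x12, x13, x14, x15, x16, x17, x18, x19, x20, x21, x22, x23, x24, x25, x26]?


Koszul resolution: beta_i(k)=C(n,i), n=26
sum_even C(26,i) = 2^(n-1) = 2^25 = 33554432


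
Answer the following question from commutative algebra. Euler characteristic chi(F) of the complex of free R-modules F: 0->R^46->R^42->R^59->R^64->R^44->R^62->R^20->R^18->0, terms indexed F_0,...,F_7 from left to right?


chi = sum (-1)^i * rank:
(-1)^0*46=46
(-1)^1*42=-42
(-1)^2*59=59
(-1)^3*64=-64
(-1)^4*44=44
(-1)^5*62=-62
(-1)^6*20=20
(-1)^7*18=-18
chi=-17


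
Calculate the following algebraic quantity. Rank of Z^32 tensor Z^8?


rank(M(x)N) = rank(M)*rank(N)
32*8 = 256


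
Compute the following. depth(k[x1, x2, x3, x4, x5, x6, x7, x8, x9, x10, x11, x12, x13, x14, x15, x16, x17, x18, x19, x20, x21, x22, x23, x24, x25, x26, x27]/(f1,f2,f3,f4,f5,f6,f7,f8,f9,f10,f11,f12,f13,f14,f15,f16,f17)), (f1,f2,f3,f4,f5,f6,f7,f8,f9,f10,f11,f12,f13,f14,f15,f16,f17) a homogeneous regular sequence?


depth(R)=27
depth(R/I)=27-17=10


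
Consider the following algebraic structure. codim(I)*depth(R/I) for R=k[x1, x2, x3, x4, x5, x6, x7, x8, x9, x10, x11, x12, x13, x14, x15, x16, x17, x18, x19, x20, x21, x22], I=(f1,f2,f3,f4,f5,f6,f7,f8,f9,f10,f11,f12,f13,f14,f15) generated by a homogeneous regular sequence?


codim=15, depth=dim(R/I)=22-15=7
Product=15*7=105


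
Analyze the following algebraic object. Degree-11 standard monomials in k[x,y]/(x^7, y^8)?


k[x,y], I = (x^7, y^8), d = 11
Need i < 7 and d-i < 8.
Range: 4 <= i <= 6.
H(11) = 3


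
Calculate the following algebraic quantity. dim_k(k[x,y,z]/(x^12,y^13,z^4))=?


Basis: x^iy^jz^k, i<12,j<13,k<4
12*13*4=624


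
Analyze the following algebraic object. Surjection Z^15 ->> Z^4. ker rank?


rank(ker) = 15-4 = 11


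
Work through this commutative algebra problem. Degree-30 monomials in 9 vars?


C(d+n-1,n-1)=C(38,8)=48903492


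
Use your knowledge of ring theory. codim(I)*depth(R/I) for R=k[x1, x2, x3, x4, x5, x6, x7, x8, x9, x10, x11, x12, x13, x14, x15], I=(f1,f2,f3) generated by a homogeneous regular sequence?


codim=3, depth=dim(R/I)=15-3=12
Product=3*12=36


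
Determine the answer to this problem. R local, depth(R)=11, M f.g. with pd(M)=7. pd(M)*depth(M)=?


pd+depth=11
depth=11-7=4
pd*depth=7*4=28


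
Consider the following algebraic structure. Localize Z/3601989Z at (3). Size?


3-primary part: 3601989=3^10*61
Size=3^10=59049


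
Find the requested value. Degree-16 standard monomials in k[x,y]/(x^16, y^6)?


k[x,y], I = (x^16, y^6), d = 16
Need i < 16 and d-i < 6.
Range: 11 <= i <= 15.
H(16) = 5


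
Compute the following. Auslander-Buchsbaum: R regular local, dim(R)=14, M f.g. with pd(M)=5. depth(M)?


pd+depth=depth(R)=14
depth=14-5=9


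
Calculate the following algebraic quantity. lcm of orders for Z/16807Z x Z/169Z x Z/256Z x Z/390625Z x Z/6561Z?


Exponent = lcm of the cyclic orders; pairwise coprime => product.
7^5*13^2*2^8*5^8*3^8=16807*169*256*390625*6561=1863575286300000000


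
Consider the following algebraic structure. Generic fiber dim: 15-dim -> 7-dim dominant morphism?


dim(fiber)=dim(X)-dim(Y)=15-7=8


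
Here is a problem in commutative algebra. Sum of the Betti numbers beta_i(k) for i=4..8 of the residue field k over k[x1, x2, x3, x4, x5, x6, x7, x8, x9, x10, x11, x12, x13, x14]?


Koszul resolution: beta_i(k)=C(n,i), n=14
C(14,4)=1001, C(14,5)=2002, C(14,6)=3003, C(14,7)=3432, C(14,8)=3003
Sum=12441


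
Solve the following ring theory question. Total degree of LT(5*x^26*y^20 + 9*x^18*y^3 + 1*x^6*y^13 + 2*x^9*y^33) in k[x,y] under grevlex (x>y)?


LT: 5*x^26*y^20
deg_x=26, deg_y=20
Total=26+20=46


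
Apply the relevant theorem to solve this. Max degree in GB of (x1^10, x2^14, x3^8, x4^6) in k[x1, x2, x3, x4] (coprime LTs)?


Pure powers, coprime LTs => already GB.
Degrees: 10, 14, 8, 6
Max=14


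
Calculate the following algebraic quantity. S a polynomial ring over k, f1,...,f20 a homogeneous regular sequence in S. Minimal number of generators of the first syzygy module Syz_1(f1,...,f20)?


Regular sequence => Koszul complex is the minimal free resolution.
Syz_1 minimally generated by Koszul relations f_i*e_j - f_j*e_i (i<j): mu(Syz_1) = beta_2 = C(m,2) = m(m-1)/2
m=20
20*19/2 = 190


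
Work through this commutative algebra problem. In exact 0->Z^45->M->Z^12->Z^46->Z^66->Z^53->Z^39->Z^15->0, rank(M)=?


Alt sum=0:
(-1)^0*45 + (-1)^1*? + (-1)^2*12 + (-1)^3*46 + (-1)^4*66 + (-1)^5*53 + (-1)^6*39 + (-1)^7*15=0
rank(M)=48


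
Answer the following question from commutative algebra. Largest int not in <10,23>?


gcd(10,23)=1 => F=ab-a-b=10*23-10-23=230-33=197


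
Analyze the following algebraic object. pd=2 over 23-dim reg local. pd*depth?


pd+depth=23
depth=23-2=21
pd*depth=2*21=42


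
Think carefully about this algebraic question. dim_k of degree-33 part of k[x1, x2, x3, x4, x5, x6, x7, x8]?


C(d+n-1,n-1)=C(40,7)=18643560


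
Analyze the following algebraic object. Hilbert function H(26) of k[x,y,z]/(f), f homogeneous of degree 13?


C(28,2)-C(15,2)=378-105=273


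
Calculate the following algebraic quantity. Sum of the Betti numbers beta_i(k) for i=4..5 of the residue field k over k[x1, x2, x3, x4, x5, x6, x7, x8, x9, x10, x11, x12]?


Koszul resolution: beta_i(k)=C(n,i), n=12
C(12,4)=495, C(12,5)=792
Sum=1287


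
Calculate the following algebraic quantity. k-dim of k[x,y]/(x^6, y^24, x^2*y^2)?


k[x,y]/I, I = (x^6, y^24, x^2*y^2)
Rect: 6x24=144. Corner: (6-2)x(24-2)=88.
dim = 144-88 = 56


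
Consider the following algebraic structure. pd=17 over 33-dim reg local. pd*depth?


pd+depth=33
depth=33-17=16
pd*depth=17*16=272


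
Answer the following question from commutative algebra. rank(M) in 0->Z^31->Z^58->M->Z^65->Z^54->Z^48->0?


Alt sum=0:
(-1)^0*31 + (-1)^1*58 + (-1)^2*? + (-1)^3*65 + (-1)^4*54 + (-1)^5*48=0
rank(M)=86


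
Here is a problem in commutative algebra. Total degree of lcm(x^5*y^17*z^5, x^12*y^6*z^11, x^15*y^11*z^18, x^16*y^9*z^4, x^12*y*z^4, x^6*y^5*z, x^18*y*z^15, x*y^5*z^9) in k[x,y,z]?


lcm = componentwise max:
x: max(5,12,15,16,12,6,18,1)=18
y: max(17,6,11,9,1,5,1,5)=17
z: max(5,11,18,4,4,1,15,9)=18
Total=18+17+18=53


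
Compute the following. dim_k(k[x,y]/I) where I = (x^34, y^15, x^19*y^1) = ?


k[x,y]/I, I = (x^34, y^15, x^19*y^1)
Rect: 34x15=510. Corner: (34-19)x(15-1)=210.
dim = 510-210 = 300


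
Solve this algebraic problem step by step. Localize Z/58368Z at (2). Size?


2-primary part: 58368=2^10*57
Size=2^10=1024


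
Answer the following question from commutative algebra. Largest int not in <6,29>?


gcd(6,29)=1 => F=ab-a-b=6*29-6-29=174-35=139


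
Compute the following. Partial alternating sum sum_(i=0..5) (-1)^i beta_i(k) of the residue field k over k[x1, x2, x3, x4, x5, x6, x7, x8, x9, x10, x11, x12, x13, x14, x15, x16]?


Koszul resolution: beta_i(k)=C(n,i), n=16
sum_(i=0..p) (-1)^i C(n,i) = (-1)^p C(n-1,p)
(-1)^5*C(15,5) = (-1)^5*3003 = -3003


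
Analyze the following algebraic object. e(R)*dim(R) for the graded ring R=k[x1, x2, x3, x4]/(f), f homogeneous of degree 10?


e(R)=deg(f)=10, dim(R)=4-1=3
e*dim=10*3=30


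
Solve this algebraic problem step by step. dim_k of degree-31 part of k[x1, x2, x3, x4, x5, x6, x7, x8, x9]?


C(d+n-1,n-1)=C(39,8)=61523748


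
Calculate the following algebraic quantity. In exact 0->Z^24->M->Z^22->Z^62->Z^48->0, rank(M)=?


Alt sum=0:
(-1)^0*24 + (-1)^1*? + (-1)^2*22 + (-1)^3*62 + (-1)^4*48=0
rank(M)=32


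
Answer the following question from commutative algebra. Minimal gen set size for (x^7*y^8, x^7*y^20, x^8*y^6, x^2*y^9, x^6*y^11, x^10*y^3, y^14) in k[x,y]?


Remove redundant (divisible by others).
x^6*y^11 redundant.
x^7*y^20 redundant.
Min: x^10*y^3, x^8*y^6, x^7*y^8, x^2*y^9, y^14
Count=5


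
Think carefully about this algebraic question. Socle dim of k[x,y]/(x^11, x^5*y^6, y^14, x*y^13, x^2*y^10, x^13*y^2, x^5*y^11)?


Socle = ann(m) = span of standard monomials u with x*u, y*u in I (staircase corners).
Redundant generators: x^13*y^2, x^5*y^11
Minimal generators: x^11, x^5*y^6, x^2*y^10, x*y^13, y^14
Corners: y^13, xy^12, x^4y^9, x^10y^5
Socle dim=4


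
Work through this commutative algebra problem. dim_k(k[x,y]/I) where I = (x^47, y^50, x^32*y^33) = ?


k[x,y]/I, I = (x^47, y^50, x^32*y^33)
Rect: 47x50=2350. Corner: (47-32)x(50-33)=255.
dim = 2350-255 = 2095


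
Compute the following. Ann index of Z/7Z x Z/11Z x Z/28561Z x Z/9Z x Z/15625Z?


Exponent = lcm of the cyclic orders; pairwise coprime => product.
7^1*11^1*13^4*3^2*5^6=7*11*28561*9*15625=309262078125


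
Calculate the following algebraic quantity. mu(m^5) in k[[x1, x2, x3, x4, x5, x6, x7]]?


C(n+d-1,d)=C(11,5)=462


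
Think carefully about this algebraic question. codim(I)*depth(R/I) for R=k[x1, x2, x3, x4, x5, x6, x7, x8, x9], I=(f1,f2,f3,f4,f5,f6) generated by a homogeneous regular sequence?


codim=6, depth=dim(R/I)=9-6=3
Product=6*3=18


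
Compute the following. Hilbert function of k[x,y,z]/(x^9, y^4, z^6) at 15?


Need i<9, j<4, k<6 with i+j+k=15.
For each i, j ranges over max(0,15-i-5)..min(3,15-i):
  i=0: j in [10,3] -> 0
  i=1: j in [9,3] -> 0
  i=2: j in [8,3] -> 0
  i=3: j in [7,3] -> 0
  i=4: j in [6,3] -> 0
  i=5: j in [5,3] -> 0
  i=6: j in [4,3] -> 0
  i=7: j in [3,3] -> 1
  i=8: j in [2,3] -> 2
H(15) = 0+0+0+0+0+0+0+1+2 = 3


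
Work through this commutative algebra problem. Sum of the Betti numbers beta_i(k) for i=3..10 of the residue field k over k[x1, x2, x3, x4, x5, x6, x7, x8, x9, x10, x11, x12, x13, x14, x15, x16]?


Koszul resolution: beta_i(k)=C(n,i), n=16
C(16,3)=560, C(16,4)=1820, C(16,5)=4368, C(16,6)=8008, C(16,7)=11440, C(16,8)=12870, C(16,9)=11440, C(16,10)=8008
Sum=58514


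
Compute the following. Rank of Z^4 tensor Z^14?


rank(M(x)N) = rank(M)*rank(N)
4*14 = 56


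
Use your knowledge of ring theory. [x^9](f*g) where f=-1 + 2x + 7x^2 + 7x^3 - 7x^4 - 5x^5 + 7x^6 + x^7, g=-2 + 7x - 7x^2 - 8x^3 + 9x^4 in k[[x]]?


[x^9] = sum a_i*b_j, i+j=9
  -5*9=-45
  7*-8=-56
  1*-7=-7
Sum=-108


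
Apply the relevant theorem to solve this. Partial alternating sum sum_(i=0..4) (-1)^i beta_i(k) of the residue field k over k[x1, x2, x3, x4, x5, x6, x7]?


Koszul resolution: beta_i(k)=C(n,i), n=7
sum_(i=0..p) (-1)^i C(n,i) = (-1)^p C(n-1,p)
(-1)^4*C(6,4) = (-1)^4*15 = 15


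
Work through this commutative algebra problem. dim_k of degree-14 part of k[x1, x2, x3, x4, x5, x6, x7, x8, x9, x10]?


C(d+n-1,n-1)=C(23,9)=817190


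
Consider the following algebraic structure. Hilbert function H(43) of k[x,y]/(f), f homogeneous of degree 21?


H(t)=d for t>=d-1.
d=21, t=43
H(43)=21


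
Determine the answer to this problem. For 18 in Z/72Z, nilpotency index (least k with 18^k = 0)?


18^k mod 72:
k=1: 18
k=2: 36
k=3: 0
First zero at k = 3


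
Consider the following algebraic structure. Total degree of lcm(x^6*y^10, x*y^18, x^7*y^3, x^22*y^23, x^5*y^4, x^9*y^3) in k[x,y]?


lcm = componentwise max:
x: max(6,1,7,22,5,9)=22
y: max(10,18,3,23,4,3)=23
Total=22+23=45


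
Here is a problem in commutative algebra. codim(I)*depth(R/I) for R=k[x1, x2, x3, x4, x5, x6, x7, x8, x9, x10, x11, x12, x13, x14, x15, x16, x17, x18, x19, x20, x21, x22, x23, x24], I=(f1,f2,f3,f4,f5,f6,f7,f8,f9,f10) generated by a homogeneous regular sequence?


codim=10, depth=dim(R/I)=24-10=14
Product=10*14=140


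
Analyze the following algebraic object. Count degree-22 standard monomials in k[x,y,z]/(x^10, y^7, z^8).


Need i<10, j<7, k<8 with i+j+k=22.
For each i, j ranges over max(0,22-i-7)..min(6,22-i):
  i=0: j in [15,6] -> 0
  i=1: j in [14,6] -> 0
  i=2: j in [13,6] -> 0
  i=3: j in [12,6] -> 0
  i=4: j in [11,6] -> 0
  i=5: j in [10,6] -> 0
  i=6: j in [9,6] -> 0
  i=7: j in [8,6] -> 0
  i=8: j in [7,6] -> 0
  i=9: j in [6,6] -> 1
H(22) = 0+0+0+0+0+0+0+0+0+1 = 1


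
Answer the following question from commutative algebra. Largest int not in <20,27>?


gcd(20,27)=1 => F=ab-a-b=20*27-20-27=540-47=493


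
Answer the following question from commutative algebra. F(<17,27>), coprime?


gcd(17,27)=1 => F=ab-a-b=17*27-17-27=459-44=415


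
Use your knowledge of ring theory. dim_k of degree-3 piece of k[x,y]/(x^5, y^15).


k[x,y], I = (x^5, y^15), d = 3
Need i < 5 and d-i < 15.
Range: 0 <= i <= 3.
H(3) = 4


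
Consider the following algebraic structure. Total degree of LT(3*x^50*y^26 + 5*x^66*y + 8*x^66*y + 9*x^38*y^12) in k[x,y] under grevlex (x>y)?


LT: 3*x^50*y^26
deg_x=50, deg_y=26
Total=50+26=76


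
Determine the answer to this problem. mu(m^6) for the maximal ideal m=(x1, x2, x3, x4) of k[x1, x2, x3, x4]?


Graded Nakayama: mu(m^d) = dim_k (m^d/m^(d+1)) = #degree-6 monomials in 4 vars
C(n+d-1,d)=C(9,6)=84


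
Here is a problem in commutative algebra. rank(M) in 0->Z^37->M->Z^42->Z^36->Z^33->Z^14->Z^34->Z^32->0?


Alt sum=0:
(-1)^0*37 + (-1)^1*? + (-1)^2*42 + (-1)^3*36 + (-1)^4*33 + (-1)^5*14 + (-1)^6*34 + (-1)^7*32=0
rank(M)=64


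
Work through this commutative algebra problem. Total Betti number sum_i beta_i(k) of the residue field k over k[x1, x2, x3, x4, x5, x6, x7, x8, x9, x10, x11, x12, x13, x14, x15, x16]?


Koszul resolution: beta_i(k)=C(n,i), n=16
sum_i C(16,i) = 2^16 = 65536


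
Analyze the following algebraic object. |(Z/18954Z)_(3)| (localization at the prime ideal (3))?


3-primary part: 18954=3^6*26
Size=3^6=729


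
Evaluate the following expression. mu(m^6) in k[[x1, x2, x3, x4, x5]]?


C(n+d-1,d)=C(10,6)=210


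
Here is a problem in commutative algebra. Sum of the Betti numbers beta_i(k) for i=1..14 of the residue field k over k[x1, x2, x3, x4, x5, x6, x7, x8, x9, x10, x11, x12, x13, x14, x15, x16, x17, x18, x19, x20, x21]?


Koszul resolution: beta_i(k)=C(n,i), n=21
C(21,1)=21, C(21,2)=210, C(21,3)=1330, C(21,4)=5985, C(21,5)=20349, C(21,6)=54264, C(21,7)=116280, C(21,8)=203490, C(21,9)=293930, C(21,10)=352716, C(21,11)=352716, C(21,12)=293930, C(21,13)=203490, C(21,14)=116280
Sum=2014991


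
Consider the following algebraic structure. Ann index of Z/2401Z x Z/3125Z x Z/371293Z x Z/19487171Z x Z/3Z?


Exponent = lcm of the cyclic orders; pairwise coprime => product.
7^4*5^5*13^5*11^7*3^1=2401*3125*371293*19487171*3=162865461442774715625


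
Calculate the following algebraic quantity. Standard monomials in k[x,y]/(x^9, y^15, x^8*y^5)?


k[x,y]/I, I = (x^9, y^15, x^8*y^5)
Rect: 9x15=135. Corner: (9-8)x(15-5)=10.
dim = 135-10 = 125


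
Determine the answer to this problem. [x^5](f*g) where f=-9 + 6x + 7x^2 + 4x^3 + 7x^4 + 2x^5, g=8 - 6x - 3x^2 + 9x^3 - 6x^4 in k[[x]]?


[x^5] = sum a_i*b_j, i+j=5
  6*-6=-36
  7*9=63
  4*-3=-12
  7*-6=-42
  2*8=16
Sum=-11


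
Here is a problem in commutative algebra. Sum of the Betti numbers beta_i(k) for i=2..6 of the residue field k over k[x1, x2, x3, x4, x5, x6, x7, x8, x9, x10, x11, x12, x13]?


Koszul resolution: beta_i(k)=C(n,i), n=13
C(13,2)=78, C(13,3)=286, C(13,4)=715, C(13,5)=1287, C(13,6)=1716
Sum=4082


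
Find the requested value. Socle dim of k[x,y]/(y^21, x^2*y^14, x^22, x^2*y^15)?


Socle = ann(m) = span of standard monomials u with x*u, y*u in I (staircase corners).
Redundant generators: x^2*y^15
Minimal generators: x^22, x^2*y^14, y^21
Corners: xy^20, x^21y^13
Socle dim=2


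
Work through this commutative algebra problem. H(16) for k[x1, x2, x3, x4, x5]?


C(d+n-1,n-1)=C(20,4)=4845


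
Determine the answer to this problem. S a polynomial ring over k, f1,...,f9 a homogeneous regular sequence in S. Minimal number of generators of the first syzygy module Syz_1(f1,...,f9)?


Regular sequence => Koszul complex is the minimal free resolution.
Syz_1 minimally generated by Koszul relations f_i*e_j - f_j*e_i (i<j): mu(Syz_1) = beta_2 = C(m,2) = m(m-1)/2
m=9
9*8/2 = 36


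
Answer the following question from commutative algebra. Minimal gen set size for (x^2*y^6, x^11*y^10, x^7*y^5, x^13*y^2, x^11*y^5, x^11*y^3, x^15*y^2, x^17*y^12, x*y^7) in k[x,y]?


Remove redundant (divisible by others).
x^11*y^10 redundant.
x^15*y^2 redundant.
x^11*y^5 redundant.
x^17*y^12 redundant.
Min: x^13*y^2, x^11*y^3, x^7*y^5, x^2*y^6, x*y^7
Count=5


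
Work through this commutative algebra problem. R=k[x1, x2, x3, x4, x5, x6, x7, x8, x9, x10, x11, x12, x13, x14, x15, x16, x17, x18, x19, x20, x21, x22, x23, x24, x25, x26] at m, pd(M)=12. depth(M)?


pd+depth=depth(R)=26
depth=26-12=14


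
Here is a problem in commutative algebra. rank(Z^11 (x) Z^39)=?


rank(M(x)N) = rank(M)*rank(N)
11*39 = 429


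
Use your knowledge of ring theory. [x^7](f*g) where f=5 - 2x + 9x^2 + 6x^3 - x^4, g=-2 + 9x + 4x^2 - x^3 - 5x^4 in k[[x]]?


[x^7] = sum a_i*b_j, i+j=7
  6*-5=-30
  -1*-1=1
Sum=-29


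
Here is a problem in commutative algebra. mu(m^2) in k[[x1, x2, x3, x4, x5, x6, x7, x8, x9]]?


C(n+d-1,d)=C(10,2)=45


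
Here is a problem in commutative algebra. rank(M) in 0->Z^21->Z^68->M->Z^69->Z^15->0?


Alt sum=0:
(-1)^0*21 + (-1)^1*68 + (-1)^2*? + (-1)^3*69 + (-1)^4*15=0
rank(M)=101


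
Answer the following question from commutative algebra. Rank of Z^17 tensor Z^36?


rank(M(x)N) = rank(M)*rank(N)
17*36 = 612


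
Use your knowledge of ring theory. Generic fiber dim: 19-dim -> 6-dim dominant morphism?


dim(fiber)=dim(X)-dim(Y)=19-6=13


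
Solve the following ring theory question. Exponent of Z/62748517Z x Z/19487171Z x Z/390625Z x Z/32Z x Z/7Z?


Exponent = lcm of the cyclic orders; pairwise coprime => product.
13^7*11^7*5^8*2^5*7^1=62748517*19487171*390625*32*7=106994219567848112500000


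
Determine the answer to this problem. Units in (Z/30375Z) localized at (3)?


Local ring = Z/243Z.
phi(243) = 3^4*(3-1) = 162


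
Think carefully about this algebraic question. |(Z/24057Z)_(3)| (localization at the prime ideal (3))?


3-primary part: 24057=3^7*11
Size=3^7=2187


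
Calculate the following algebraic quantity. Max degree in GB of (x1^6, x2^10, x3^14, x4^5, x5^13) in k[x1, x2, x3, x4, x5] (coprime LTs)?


Pure powers, coprime LTs => already GB.
Degrees: 6, 10, 14, 5, 13
Max=14
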